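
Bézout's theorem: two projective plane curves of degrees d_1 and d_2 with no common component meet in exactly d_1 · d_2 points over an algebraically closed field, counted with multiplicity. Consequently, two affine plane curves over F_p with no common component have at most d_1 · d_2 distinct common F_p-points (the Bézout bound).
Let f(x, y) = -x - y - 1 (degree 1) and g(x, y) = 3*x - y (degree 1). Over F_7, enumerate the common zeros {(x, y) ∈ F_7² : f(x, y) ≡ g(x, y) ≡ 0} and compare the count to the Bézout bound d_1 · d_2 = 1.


Common zeros: {(5, 1)}; count = 1; Bézout bound = 1.

deg(f) = 1, deg(g) = 1, so Bézout bound = 1.
Scan x ∈ F_7. For each x, list the y ∈ F_7 with f(x, y) ≡ 0 and those with g(x, y) ≡ 0 (mod 7); the common zeros in that column are the intersection.
  x = 0: f ≡ 0 at y ∈ {6}; g ≡ 0 at y ∈ {0}; common: ∅.
  x = 1: f ≡ 0 at y ∈ {5}; g ≡ 0 at y ∈ {3}; common: ∅.
  x = 2: f ≡ 0 at y ∈ {4}; g ≡ 0 at y ∈ {6}; common: ∅.
  x = 3: f ≡ 0 at y ∈ {3}; g ≡ 0 at y ∈ {2}; common: ∅.
  x = 4: f ≡ 0 at y ∈ {2}; g ≡ 0 at y ∈ {5}; common: ∅.
  x = 5: f ≡ 0 at y ∈ {1}; g ≡ 0 at y ∈ {1}; common: {1}.
  x = 6: f ≡ 0 at y ∈ {0}; g ≡ 0 at y ∈ {4}; common: ∅.
Collecting: common zeros = {(5, 1)}, so the count is 1.
Comparison with the Bézout bound: 1 ≤ 1 = deg(f)·deg(g), as expected for curves with no common component (the bound is attained).


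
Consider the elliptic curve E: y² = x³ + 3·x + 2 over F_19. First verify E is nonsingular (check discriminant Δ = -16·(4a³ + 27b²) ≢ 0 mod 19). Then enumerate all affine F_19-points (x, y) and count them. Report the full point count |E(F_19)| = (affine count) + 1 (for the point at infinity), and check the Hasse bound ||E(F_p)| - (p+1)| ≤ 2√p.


Affine points = {(1, 5), (1, 14), (2, 4), (2, 15), (3, 0), (5, 3), (5, 16), (7, 9), (7, 10), (8, 5), (8, 14), (9, 6), (9, 13), (10, 5), (10, 14), (11, 6), (11, 13), (16, 2), (16, 17), (17, 8), (17, 11), (18, 6), (18, 13)}; affine count = 23; |E(F_19)| = 24.

Discriminant check: Δ ∝ 4a³ + 27b² = 4·3³ + 27·2² = 4·27 + 27·4 ≡ 7 (mod 19). Nonzero ⇒ E is nonsingular.
For each x ∈ F_19, compute rhs = x³ + 3·x + 2 mod 19, then count y ∈ F_19 with y² ≡ rhs.
  x = 0: rhs = 2, matching y values: none (0 points).
  x = 1: rhs = 6, matching y values: 5, 14 (2 points).
  x = 2: rhs = 16, matching y values: 4, 15 (2 points).
  x = 3: rhs = 0, matching y values: 0 (1 points).
  x = 4: rhs = 2, matching y values: none (0 points).
  x = 5: rhs = 9, matching y values: 3, 16 (2 points).
  x = 6: rhs = 8, matching y values: none (0 points).
  x = 7: rhs = 5, matching y values: 9, 10 (2 points).
  x = 8: rhs = 6, matching y values: 5, 14 (2 points).
  x = 9: rhs = 17, matching y values: 6, 13 (2 points).
  x = 10: rhs = 6, matching y values: 5, 14 (2 points).
  x = 11: rhs = 17, matching y values: 6, 13 (2 points).
  x = 12: rhs = 18, matching y values: none (0 points).
  x = 13: rhs = 15, matching y values: none (0 points).
  x = 14: rhs = 14, matching y values: none (0 points).
  x = 15: rhs = 2, matching y values: none (0 points).
  x = 16: rhs = 4, matching y values: 2, 17 (2 points).
  x = 17: rhs = 7, matching y values: 8, 11 (2 points).
  x = 18: rhs = 17, matching y values: 6, 13 (2 points).
Total affine count: 23.
Full point count |E(F_19)| = 23 + 1 = 24.
Hasse bound: |24 − (19+1)| = |4| = 4 ≤ 2√19 ≈ 8.7178 ✓.


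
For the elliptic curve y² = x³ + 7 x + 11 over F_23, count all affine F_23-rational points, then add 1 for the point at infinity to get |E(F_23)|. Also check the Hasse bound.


Affine points = {(3, 6), (3, 17), (6, 4), (6, 19), (7, 9), (7, 14), (8, 2), (8, 21), (10, 0), (11, 4), (11, 19), (12, 11), (12, 12), (14, 1), (14, 22), (15, 8), (15, 15), (17, 11), (17, 12), (18, 9), (18, 14), (20, 3), (20, 20), (21, 9), (21, 14), (22, 7), (22, 16)}; affine count = 27; |E(F_23)| = 28.

Discriminant check: Δ ∝ 4a³ + 27b² = 4·7³ + 27·11² = 4·343 + 27·121 ≡ 16 (mod 23). Nonzero ⇒ E is nonsingular.
For each x ∈ F_23, compute rhs = x³ + 7·x + 11 mod 23, then count y ∈ F_23 with y² ≡ rhs.
  x = 0: rhs = 11, matching y values: none (0 points).
  x = 1: rhs = 19, matching y values: none (0 points).
  x = 2: rhs = 10, matching y values: none (0 points).
  x = 3: rhs = 13, matching y values: 6, 17 (2 points).
  x = 4: rhs = 11, matching y values: none (0 points).
  x = 5: rhs = 10, matching y values: none (0 points).
  x = 6: rhs = 16, matching y values: 4, 19 (2 points).
  x = 7: rhs = 12, matching y values: 9, 14 (2 points).
  x = 8: rhs = 4, matching y values: 2, 21 (2 points).
  x = 9: rhs = 21, matching y values: none (0 points).
  x = 10: rhs = 0, matching y values: 0 (1 points).
  x = 11: rhs = 16, matching y values: 4, 19 (2 points).
  x = 12: rhs = 6, matching y values: 11, 12 (2 points).
  x = 13: rhs = 22, matching y values: none (0 points).
  x = 14: rhs = 1, matching y values: 1, 22 (2 points).
  x = 15: rhs = 18, matching y values: 8, 15 (2 points).
  x = 16: rhs = 10, matching y values: none (0 points).
  x = 17: rhs = 6, matching y values: 11, 12 (2 points).
  x = 18: rhs = 12, matching y values: 9, 14 (2 points).
  x = 19: rhs = 11, matching y values: none (0 points).
  x = 20: rhs = 9, matching y values: 3, 20 (2 points).
  x = 21: rhs = 12, matching y values: 9, 14 (2 points).
  x = 22: rhs = 3, matching y values: 7, 16 (2 points).
Total affine count: 27.
Full point count |E(F_23)| = 27 + 1 = 28.
Hasse bound: |28 − (23+1)| = |4| = 4 ≤ 2√23 ≈ 9.5917 ✓.


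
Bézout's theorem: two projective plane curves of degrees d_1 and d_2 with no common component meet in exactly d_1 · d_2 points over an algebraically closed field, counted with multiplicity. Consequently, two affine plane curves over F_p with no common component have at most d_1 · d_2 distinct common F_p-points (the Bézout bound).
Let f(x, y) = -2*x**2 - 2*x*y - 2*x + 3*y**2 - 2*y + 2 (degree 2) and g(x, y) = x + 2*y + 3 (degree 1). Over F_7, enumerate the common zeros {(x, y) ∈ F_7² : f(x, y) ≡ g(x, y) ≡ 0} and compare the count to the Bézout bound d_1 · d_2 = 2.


Common zeros: ∅; count = 0; Bézout bound = 2.

deg(f) = 2, deg(g) = 1, so Bézout bound = 2.
Scan x ∈ F_7. For each x, list the y ∈ F_7 with f(x, y) ≡ 0 and those with g(x, y) ≡ 0 (mod 7); the common zeros in that column are the intersection.
  x = 0: f ≡ 0 at y ∈ {4, 6}; g ≡ 0 at y ∈ {2}; common: ∅.
  x = 1: f ≡ 0 at y ∈ ∅; g ≡ 0 at y ∈ {5}; common: ∅.
  x = 2: f ≡ 0 at y ∈ {4, 5}; g ≡ 0 at y ∈ {1}; common: ∅.
  x = 3: f ≡ 0 at y ∈ ∅; g ≡ 0 at y ∈ {4}; common: ∅.
  x = 4: f ≡ 0 at y ∈ ∅; g ≡ 0 at y ∈ {0}; common: ∅.
  x = 5: f ≡ 0 at y ∈ {2}; g ≡ 0 at y ∈ {3}; common: ∅.
  x = 6: f ≡ 0 at y ∈ {2, 5}; g ≡ 0 at y ∈ {6}; common: ∅.
Collecting: common zeros = ∅, so the count is 0.
Comparison with the Bézout bound: 0 ≤ 2 = deg(f)·deg(g), as expected for curves with no common component (the affine F_7-count falls short of the bound because intersections may lie at infinity, over extension fields, or carry multiplicity).


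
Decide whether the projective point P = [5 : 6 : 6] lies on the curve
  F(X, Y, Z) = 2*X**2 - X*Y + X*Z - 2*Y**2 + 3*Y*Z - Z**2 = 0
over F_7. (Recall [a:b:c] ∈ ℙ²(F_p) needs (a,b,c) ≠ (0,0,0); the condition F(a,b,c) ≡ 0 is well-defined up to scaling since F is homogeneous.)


F(5,6,6) ≡ 1 (mod 7); P is NOT on the curve.

Evaluate F(5, 6, 6) term-by-term (mod 7).
  2*X**2 ↦ 2·25·1·1 = 50
  -X*Y ↦ -1·5·6·1 = -30
  X*Z ↦ 1·5·1·6 = 30
  -2*Y**2 ↦ -2·1·36·1 = -72
  3*Y*Z ↦ 3·1·6·6 = 108
  -Z**2 ↦ -1·1·1·36 = -36
Sum: F(5, 6, 6) = (50) + (-30) + (30) + (-72) + (108) + (-36) = 50.
Reducing mod 7: 50 ≡ 1 (mod 7).
Since F(a, b, c) ≡ 1 ≠ 0 (mod 7), P does NOT lie on the curve.


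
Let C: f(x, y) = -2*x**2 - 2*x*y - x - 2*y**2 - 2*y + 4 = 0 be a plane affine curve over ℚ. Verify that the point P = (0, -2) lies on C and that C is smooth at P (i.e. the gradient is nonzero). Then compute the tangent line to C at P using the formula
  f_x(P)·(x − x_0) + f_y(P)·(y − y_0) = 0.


Tangent line at P: 3*x + 6*y + 12 = 0.

Step 1: f(0, -2) = 0, so P lies on C.
Step 2: partial derivatives
  f_x(x, y) = -4*x - 2*y - 1, f_y(x, y) = -2*x - 4*y - 2.
  f_x(P) = 3, f_y(P) = 6 (gradient nonzero, so P is smooth).
Step 3: tangent line at P: 3·(x − 0) + 6·(y − -2) = 0.
Expanding: 3*x + 6*y + 12 = 0.


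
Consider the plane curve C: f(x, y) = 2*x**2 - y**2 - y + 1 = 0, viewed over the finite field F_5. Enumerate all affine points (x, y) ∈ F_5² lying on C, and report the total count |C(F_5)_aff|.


Affine F_5-points: {(0, 2)}; count = 1.

For each of the 25 pairs (x, y) ∈ F_5², evaluate f(x, y) mod 5. Record the zeros.
  x = 0: [0↦1, 1↦4, 2↦0, 3↦4, 4↦1]  zeros at y ∈ {2}
  x = 1: [0↦3, 1↦1, 2↦2, 3↦1, 4↦3]  zeros at y ∈ ∅
  x = 2: [0↦4, 1↦2, 2↦3, 3↦2, 4↦4]  zeros at y ∈ ∅
  x = 3: [0↦4, 1↦2, 2↦3, 3↦2, 4↦4]  zeros at y ∈ ∅
  x = 4: [0↦3, 1↦1, 2↦2, 3↦1, 4↦3]  zeros at y ∈ ∅
Collecting zeros: affine points = {(0, 2)}.
Total count |C(F_5)_aff| = 1.


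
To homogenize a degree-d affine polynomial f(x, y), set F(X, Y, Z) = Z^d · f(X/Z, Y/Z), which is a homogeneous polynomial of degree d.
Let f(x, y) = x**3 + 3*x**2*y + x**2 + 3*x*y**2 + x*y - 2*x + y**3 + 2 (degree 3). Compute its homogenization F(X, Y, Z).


F(X, Y, Z) = X**3 + 3*X**2*Y + X**2*Z + 3*X*Y**2 + X*Y*Z - 2*X*Z**2 + Y**3 + 2*Z**3

deg(f) = 3.
Substitute x = X/Z, y = Y/Z into f, then multiply by Z^3.
  monomial 1·x^3·y^0 ↦ 1·X^3·Y^0·Z^0.
  monomial 3·x^2·y^1 ↦ 3·X^2·Y^1·Z^0.
  monomial 1·x^2·y^0 ↦ 1·X^2·Y^0·Z^1.
  monomial 3·x^1·y^2 ↦ 3·X^1·Y^2·Z^0.
  monomial 1·x^1·y^1 ↦ 1·X^1·Y^1·Z^1.
  monomial -2·x^1·y^0 ↦ -2·X^1·Y^0·Z^2.
  monomial 1·x^0·y^3 ↦ 1·X^0·Y^3·Z^0.
  monomial 2·x^0·y^0 ↦ 2·X^0·Y^0·Z^3.
Collecting: F(X, Y, Z) = X**3 + 3*X**2*Y + X**2*Z + 3*X*Y**2 + X*Y*Z - 2*X*Z**2 + Y**3 + 2*Z**3.


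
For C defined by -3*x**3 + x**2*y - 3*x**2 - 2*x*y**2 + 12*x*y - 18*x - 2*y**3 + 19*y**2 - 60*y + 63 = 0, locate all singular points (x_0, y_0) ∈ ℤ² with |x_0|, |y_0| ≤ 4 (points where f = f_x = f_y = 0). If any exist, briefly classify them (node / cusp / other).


Singular points: {(0, 3)}; classification: cusp.

Compute partial derivatives:
  f_x = -9*x**2 + 2*x*y - 6*x - 2*y**2 + 12*y - 18.
  f_y = x**2 - 4*x*y + 12*x - 6*y**2 + 38*y - 60.
Scan x_0 ∈ {−4, ..., 4}. For each x_0, f_y(x_0, y) is a polynomial in y; find its integer roots y ∈ {−4, ..., 4}, then test f_x and f at those candidates.
  x = -4: f_y(-4, y) = -6*y**2 + 54*y - 92; no integer root y with |y| ≤ 4.
  x = -3: f_y(-3, y) = -6*y**2 + 50*y - 87; no integer root y with |y| ≤ 4.
  x = -2: f_y(-2, y) = -6*y**2 + 46*y - 80; no integer root y with |y| ≤ 4.
  x = -1: f_y(-1, y) = -6*y**2 + 42*y - 71; no integer root y with |y| ≤ 4.
  x = 0: f_y(0, y) = -6*y**2 + 38*y - 60; vanishes at y ∈ {3}. (0, 3): f_x = 0, f = 0 — SINGULAR.
  x = 1: f_y(1, y) = -6*y**2 + 34*y - 47; no integer root y with |y| ≤ 4.
  x = 2: f_y(2, y) = -6*y**2 + 30*y - 32; no integer root y with |y| ≤ 4.
  x = 3: f_y(3, y) = -6*y**2 + 26*y - 15; no integer root y with |y| ≤ 4.
  x = 4: f_y(4, y) = -6*y**2 + 22*y + 4; no integer root y with |y| ≤ 4.
Only singular point on the grid: (0, 3).
Classify: substitute x = 0 + u, y = 3 + v and expand: f = -3*u**3 + u**2*v - 2*u*v**2 - 2*v**3 + v**2.
No constant or linear terms (consistent with a singular point). Quadratic part: v**2. Cubic part: -3*u**3 + u**2*v - 2*u*v**2 - 2*v**3.
The quadratic part v**2 is a perfect square, so there is a single (double) tangent line v = 0, i.e. y = 3. Restricting the cubic part to that line (v = 0) leaves -3*u**3 ≠ 0, so f is not divisible by v and the branch is v² ≈ 3*u**3 to lowest order — this is a cusp.
Classification: cusp.


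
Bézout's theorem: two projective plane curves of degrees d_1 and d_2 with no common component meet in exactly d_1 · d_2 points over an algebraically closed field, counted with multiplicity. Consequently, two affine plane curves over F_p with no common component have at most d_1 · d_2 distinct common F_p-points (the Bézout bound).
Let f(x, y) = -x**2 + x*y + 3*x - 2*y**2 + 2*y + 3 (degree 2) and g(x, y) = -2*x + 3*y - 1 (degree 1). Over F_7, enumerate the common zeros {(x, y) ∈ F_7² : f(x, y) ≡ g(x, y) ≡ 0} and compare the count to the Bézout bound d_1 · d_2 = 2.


Common zeros: {(6, 2)}; count = 1; Bézout bound = 2.

deg(f) = 2, deg(g) = 1, so Bézout bound = 2.
Scan x ∈ F_7. For each x, list the y ∈ F_7 with f(x, y) ≡ 0 and those with g(x, y) ≡ 0 (mod 7); the common zeros in that column are the intersection.
  x = 0: f ≡ 0 at y ∈ {4}; g ≡ 0 at y ∈ {5}; common: ∅.
  x = 1: f ≡ 0 at y ∈ {6}; g ≡ 0 at y ∈ {1}; common: ∅.
  x = 2: f ≡ 0 at y ∈ {1}; g ≡ 0 at y ∈ {4}; common: ∅.
  x = 3: f ≡ 0 at y ∈ {3}; g ≡ 0 at y ∈ {0}; common: ∅.
  x = 4: f ≡ 0 at y ∈ {5}; g ≡ 0 at y ∈ {3}; common: ∅.
  x = 5: f ≡ 0 at y ∈ {0}; g ≡ 0 at y ∈ {6}; common: ∅.
  x = 6: f ≡ 0 at y ∈ {2}; g ≡ 0 at y ∈ {2}; common: {2}.
Collecting: common zeros = {(6, 2)}, so the count is 1.
Comparison with the Bézout bound: 1 ≤ 2 = deg(f)·deg(g), as expected for curves with no common component (the affine F_7-count falls short of the bound because intersections may lie at infinity, over extension fields, or carry multiplicity).


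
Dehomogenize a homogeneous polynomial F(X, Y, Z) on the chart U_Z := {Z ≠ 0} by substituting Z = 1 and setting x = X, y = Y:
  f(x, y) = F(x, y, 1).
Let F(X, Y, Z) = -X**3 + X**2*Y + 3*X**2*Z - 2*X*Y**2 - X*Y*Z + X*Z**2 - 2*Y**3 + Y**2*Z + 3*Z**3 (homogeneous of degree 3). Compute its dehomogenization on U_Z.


f(x, y) = -x**3 + x**2*y + 3*x**2 - 2*x*y**2 - x*y + x - 2*y**3 + y**2 + 3

On U_Z we set Z = 1. Each monomial c·X^i·Y^j·Z^k in F becomes c·x^i·y^j·1^k = c·x^i·y^j.
Substituting Z = 1: F(X, Y, 1) = -x**3 + x**2*y + 3*x**2 - 2*x*y**2 - x*y + x - 2*y**3 + y**2 + 3.
Note: deg(f) ≤ deg(F) = 3; strict inequality happens when F is divisible by Z (lost terms).


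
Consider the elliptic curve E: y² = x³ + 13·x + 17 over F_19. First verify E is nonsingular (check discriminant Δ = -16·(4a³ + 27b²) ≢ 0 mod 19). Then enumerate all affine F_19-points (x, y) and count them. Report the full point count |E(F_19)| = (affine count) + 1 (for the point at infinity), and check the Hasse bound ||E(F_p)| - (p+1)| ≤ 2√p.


Affine points = {(0, 6), (0, 13), (3, 8), (3, 11), (4, 0), (5, 6), (5, 13), (6, 8), (6, 11), (8, 5), (8, 14), (10, 8), (10, 11), (11, 3), (11, 16), (12, 1), (12, 18), (14, 6), (14, 13)}; affine count = 19; |E(F_19)| = 20.

Discriminant check: Δ ∝ 4a³ + 27b² = 4·13³ + 27·17² = 4·2197 + 27·289 ≡ 4 (mod 19). Nonzero ⇒ E is nonsingular.
For each x ∈ F_19, compute rhs = x³ + 13·x + 17 mod 19, then count y ∈ F_19 with y² ≡ rhs.
  x = 0: rhs = 17, matching y values: 6, 13 (2 points).
  x = 1: rhs = 12, matching y values: none (0 points).
  x = 2: rhs = 13, matching y values: none (0 points).
  x = 3: rhs = 7, matching y values: 8, 11 (2 points).
  x = 4: rhs = 0, matching y values: 0 (1 points).
  x = 5: rhs = 17, matching y values: 6, 13 (2 points).
  x = 6: rhs = 7, matching y values: 8, 11 (2 points).
  x = 7: rhs = 14, matching y values: none (0 points).
  x = 8: rhs = 6, matching y values: 5, 14 (2 points).
  x = 9: rhs = 8, matching y values: none (0 points).
  x = 10: rhs = 7, matching y values: 8, 11 (2 points).
  x = 11: rhs = 9, matching y values: 3, 16 (2 points).
  x = 12: rhs = 1, matching y values: 1, 18 (2 points).
  x = 13: rhs = 8, matching y values: none (0 points).
  x = 14: rhs = 17, matching y values: 6, 13 (2 points).
  x = 15: rhs = 15, matching y values: none (0 points).
  x = 16: rhs = 8, matching y values: none (0 points).
  x = 17: rhs = 2, matching y values: none (0 points).
  x = 18: rhs = 3, matching y values: none (0 points).
Total affine count: 19.
Full point count |E(F_19)| = 19 + 1 = 20.
Hasse bound: |20 − (19+1)| = |0| = 0 ≤ 2√19 ≈ 8.7178 ✓.


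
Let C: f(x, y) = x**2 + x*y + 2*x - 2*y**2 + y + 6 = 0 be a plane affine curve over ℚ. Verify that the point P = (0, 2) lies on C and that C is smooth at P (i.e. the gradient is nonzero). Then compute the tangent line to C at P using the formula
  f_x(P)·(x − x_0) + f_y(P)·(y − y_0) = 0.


Tangent line at P: 4*x - 7*y + 14 = 0.

Step 1: f(0, 2) = 0, so P lies on C.
Step 2: partial derivatives
  f_x(x, y) = 2*x + y + 2, f_y(x, y) = x - 4*y + 1.
  f_x(P) = 4, f_y(P) = -7 (gradient nonzero, so P is smooth).
Step 3: tangent line at P: 4·(x − 0) + -7·(y − 2) = 0.
Expanding: 4*x - 7*y + 14 = 0.


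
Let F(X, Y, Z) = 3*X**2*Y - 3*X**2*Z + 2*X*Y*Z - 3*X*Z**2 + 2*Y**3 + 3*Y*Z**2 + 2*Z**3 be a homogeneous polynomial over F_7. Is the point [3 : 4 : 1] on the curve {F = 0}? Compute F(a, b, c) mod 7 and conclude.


F(3,4,1) ≡ 0 (mod 7); P is on the curve.

Evaluate F(3, 4, 1) term-by-term (mod 7).
  3*X**2*Y ↦ 3·9·4·1 = 108
  -3*X**2*Z ↦ -3·9·1·1 = -27
  2*X*Y*Z ↦ 2·3·4·1 = 24
  -3*X*Z**2 ↦ -3·3·1·1 = -9
  2*Y**3 ↦ 2·1·64·1 = 128
  3*Y*Z**2 ↦ 3·1·4·1 = 12
  2*Z**3 ↦ 2·1·1·1 = 2
Sum: F(3, 4, 1) = (108) + (-27) + (24) + (-9) + (128) + (12) + (2) = 238.
Reducing mod 7: 238 ≡ 0 (mod 7).
Since F(a, b, c) ≡ 0 (mod 7), P lies on the curve.


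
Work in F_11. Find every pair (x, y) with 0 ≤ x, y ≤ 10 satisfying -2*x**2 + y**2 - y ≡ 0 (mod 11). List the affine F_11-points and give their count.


Affine F_11-points: {(0, 0), (0, 1), (1, 2), (1, 10), (2, 6), (5, 3), (5, 9), (6, 3), (6, 9), (9, 6), (10, 2), (10, 10)}; count = 12.

For each of the 121 pairs (x, y) ∈ F_11², evaluate f(x, y) mod 11. Record the zeros.
  x = 0: [0↦0, 1↦0, 2↦2, 3↦6, 4↦1, 5↦9, 6↦8, 7↦9, 8↦1, 9↦6, 10↦2]  zeros at y ∈ {0, 1}
  x = 1: [0↦9, 1↦9, 2↦0, 3↦4, 4↦10, 5↦7, 6↦6, 7↦7, 8↦10, 9↦4, 10↦0]  zeros at y ∈ {2, 10}
  x = 2: [0↦3, 1↦3, 2↦5, 3↦9, 4↦4, 5↦1, 6↦0, 7↦1, 8↦4, 9↦9, 10↦5]  zeros at y ∈ {6}
  x = 3: [0↦4, 1↦4, 2↦6, 3↦10, 4↦5, 5↦2, 6↦1, 7↦2, 8↦5, 9↦10, 10↦6]  zeros at y ∈ ∅
  x = 4: [0↦1, 1↦1, 2↦3, 3↦7, 4↦2, 5↦10, 6↦9, 7↦10, 8↦2, 9↦7, 10↦3]  zeros at y ∈ ∅
  x = 5: [0↦5, 1↦5, 2↦7, 3↦0, 4↦6, 5↦3, 6↦2, 7↦3, 8↦6, 9↦0, 10↦7]  zeros at y ∈ {3, 9}
  x = 6: [0↦5, 1↦5, 2↦7, 3↦0, 4↦6, 5↦3, 6↦2, 7↦3, 8↦6, 9↦0, 10↦7]  zeros at y ∈ {3, 9}
  x = 7: [0↦1, 1↦1, 2↦3, 3↦7, 4↦2, 5↦10, 6↦9, 7↦10, 8↦2, 9↦7, 10↦3]  zeros at y ∈ ∅
  x = 8: [0↦4, 1↦4, 2↦6, 3↦10, 4↦5, 5↦2, 6↦1, 7↦2, 8↦5, 9↦10, 10↦6]  zeros at y ∈ ∅
  x = 9: [0↦3, 1↦3, 2↦5, 3↦9, 4↦4, 5↦1, 6↦0, 7↦1, 8↦4, 9↦9, 10↦5]  zeros at y ∈ {6}
  x = 10: [0↦9, 1↦9, 2↦0, 3↦4, 4↦10, 5↦7, 6↦6, 7↦7, 8↦10, 9↦4, 10↦0]  zeros at y ∈ {2, 10}
Collecting zeros: affine points = {(0, 0), (0, 1), (1, 2), (1, 10), (2, 6), (5, 3), (5, 9), (6, 3), (6, 9), (9, 6), (10, 2), (10, 10)}.
Total count |C(F_11)_aff| = 12.


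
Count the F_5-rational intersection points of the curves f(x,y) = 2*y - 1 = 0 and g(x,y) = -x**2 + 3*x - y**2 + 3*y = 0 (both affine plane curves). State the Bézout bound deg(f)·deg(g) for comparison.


Common zeros: {(0, 3), (3, 3)}; count = 2; Bézout bound = 2.

deg(f) = 1, deg(g) = 2, so Bézout bound = 2.
Scan x ∈ F_5. For each x, list the y ∈ F_5 with f(x, y) ≡ 0 and those with g(x, y) ≡ 0 (mod 5); the common zeros in that column are the intersection.
  x = 0: f ≡ 0 at y ∈ {3}; g ≡ 0 at y ∈ {0, 3}; common: {3}.
  x = 1: f ≡ 0 at y ∈ {3}; g ≡ 0 at y ∈ ∅; common: ∅.
  x = 2: f ≡ 0 at y ∈ {3}; g ≡ 0 at y ∈ ∅; common: ∅.
  x = 3: f ≡ 0 at y ∈ {3}; g ≡ 0 at y ∈ {0, 3}; common: {3}.
  x = 4: f ≡ 0 at y ∈ {3}; g ≡ 0 at y ∈ ∅; common: ∅.
Collecting: common zeros = {(0, 3), (3, 3)}, so the count is 2.
Comparison with the Bézout bound: 2 ≤ 2 = deg(f)·deg(g), as expected for curves with no common component (the bound is attained).


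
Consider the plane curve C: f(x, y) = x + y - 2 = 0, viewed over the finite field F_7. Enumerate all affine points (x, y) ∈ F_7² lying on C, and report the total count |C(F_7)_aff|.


Affine F_7-points: {(0, 2), (1, 1), (2, 0), (3, 6), (4, 5), (5, 4), (6, 3)}; count = 7.

For each of the 49 pairs (x, y) ∈ F_7², evaluate f(x, y) mod 7. Record the zeros.
  x = 0: [0↦5, 1↦6, 2↦0, 3↦1, 4↦2, 5↦3, 6↦4]  zeros at y ∈ {2}
  x = 1: [0↦6, 1↦0, 2↦1, 3↦2, 4↦3, 5↦4, 6↦5]  zeros at y ∈ {1}
  x = 2: [0↦0, 1↦1, 2↦2, 3↦3, 4↦4, 5↦5, 6↦6]  zeros at y ∈ {0}
  x = 3: [0↦1, 1↦2, 2↦3, 3↦4, 4↦5, 5↦6, 6↦0]  zeros at y ∈ {6}
  x = 4: [0↦2, 1↦3, 2↦4, 3↦5, 4↦6, 5↦0, 6↦1]  zeros at y ∈ {5}
  x = 5: [0↦3, 1↦4, 2↦5, 3↦6, 4↦0, 5↦1, 6↦2]  zeros at y ∈ {4}
  x = 6: [0↦4, 1↦5, 2↦6, 3↦0, 4↦1, 5↦2, 6↦3]  zeros at y ∈ {3}
Collecting zeros: affine points = {(0, 2), (1, 1), (2, 0), (3, 6), (4, 5), (5, 4), (6, 3)}.
Total count |C(F_7)_aff| = 7.


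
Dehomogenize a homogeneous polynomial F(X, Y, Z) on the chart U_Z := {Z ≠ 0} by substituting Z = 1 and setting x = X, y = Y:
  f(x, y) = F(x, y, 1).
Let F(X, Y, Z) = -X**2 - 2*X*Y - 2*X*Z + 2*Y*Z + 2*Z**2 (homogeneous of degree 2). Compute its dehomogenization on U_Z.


f(x, y) = -x**2 - 2*x*y - 2*x + 2*y + 2

On U_Z we set Z = 1. Each monomial c·X^i·Y^j·Z^k in F becomes c·x^i·y^j·1^k = c·x^i·y^j.
Substituting Z = 1: F(X, Y, 1) = -x**2 - 2*x*y - 2*x + 2*y + 2.
Note: deg(f) ≤ deg(F) = 2; strict inequality happens when F is divisible by Z (lost terms).


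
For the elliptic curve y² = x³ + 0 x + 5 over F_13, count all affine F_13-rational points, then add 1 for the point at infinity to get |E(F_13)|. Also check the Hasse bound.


Affine points = {(2, 0), (4, 2), (4, 11), (5, 0), (6, 0), (7, 6), (7, 7), (8, 6), (8, 7), (10, 2), (10, 11), (11, 6), (11, 7), (12, 2), (12, 11)}; affine count = 15; |E(F_13)| = 16.

Discriminant check: Δ ∝ 4a³ + 27b² = 4·0³ + 27·5² = 4·0 + 27·25 ≡ 12 (mod 13). Nonzero ⇒ E is nonsingular.
For each x ∈ F_13, compute rhs = x³ + 0·x + 5 mod 13, then count y ∈ F_13 with y² ≡ rhs.
  x = 0: rhs = 5, matching y values: none (0 points).
  x = 1: rhs = 6, matching y values: none (0 points).
  x = 2: rhs = 0, matching y values: 0 (1 points).
  x = 3: rhs = 6, matching y values: none (0 points).
  x = 4: rhs = 4, matching y values: 2, 11 (2 points).
  x = 5: rhs = 0, matching y values: 0 (1 points).
  x = 6: rhs = 0, matching y values: 0 (1 points).
  x = 7: rhs = 10, matching y values: 6, 7 (2 points).
  x = 8: rhs = 10, matching y values: 6, 7 (2 points).
  x = 9: rhs = 6, matching y values: none (0 points).
  x = 10: rhs = 4, matching y values: 2, 11 (2 points).
  x = 11: rhs = 10, matching y values: 6, 7 (2 points).
  x = 12: rhs = 4, matching y values: 2, 11 (2 points).
Total affine count: 15.
Full point count |E(F_13)| = 15 + 1 = 16.
Hasse bound: |16 − (13+1)| = |2| = 2 ≤ 2√13 ≈ 7.2111 ✓.


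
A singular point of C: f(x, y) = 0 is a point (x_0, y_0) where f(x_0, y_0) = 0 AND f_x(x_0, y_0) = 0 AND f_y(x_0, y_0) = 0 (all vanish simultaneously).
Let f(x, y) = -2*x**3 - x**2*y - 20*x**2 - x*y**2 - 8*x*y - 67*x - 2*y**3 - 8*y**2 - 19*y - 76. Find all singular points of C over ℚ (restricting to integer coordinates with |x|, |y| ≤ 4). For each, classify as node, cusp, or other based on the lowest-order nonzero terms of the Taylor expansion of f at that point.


Singular points: {(-3, -1)}; classification: node.

Compute partial derivatives:
  f_x = -6*x**2 - 2*x*y - 40*x - y**2 - 8*y - 67.
  f_y = -x**2 - 2*x*y - 8*x - 6*y**2 - 16*y - 19.
Scan x_0 ∈ {−4, ..., 4}. For each x_0, f_y(x_0, y) is a polynomial in y; find its integer roots y ∈ {−4, ..., 4}, then test f_x and f at those candidates.
  x = -4: f_y(-4, y) = -6*y**2 - 8*y - 3; no integer root y with |y| ≤ 4.
  x = -3: f_y(-3, y) = -6*y**2 - 10*y - 4; vanishes at y ∈ {-1}. (-3, -1): f_x = 0, f = 0 — SINGULAR.
  x = -2: f_y(-2, y) = -6*y**2 - 12*y - 7; no integer root y with |y| ≤ 4.
  x = -1: f_y(-1, y) = -6*y**2 - 14*y - 12; no integer root y with |y| ≤ 4.
  x = 0: f_y(0, y) = -6*y**2 - 16*y - 19; no integer root y with |y| ≤ 4.
  x = 1: f_y(1, y) = -6*y**2 - 18*y - 28; no integer root y with |y| ≤ 4.
  x = 2: f_y(2, y) = -6*y**2 - 20*y - 39; no integer root y with |y| ≤ 4.
  x = 3: f_y(3, y) = -6*y**2 - 22*y - 52; no integer root y with |y| ≤ 4.
  x = 4: f_y(4, y) = -6*y**2 - 24*y - 67; no integer root y with |y| ≤ 4.
Only singular point on the grid: (-3, -1).
Classify: substitute x = -3 + u, y = -1 + v and expand: f = -2*u**3 - u**2*v - u**2 - u*v**2 - 2*v**3 + v**2.
No constant or linear terms (consistent with a singular point). Quadratic part: -u**2 + v**2. Cubic part: -2*u**3 - u**2*v - u*v**2 - 2*v**3.
The quadratic part v**2 - u**2 = (v − u)(v + u) splits into two distinct linear factors, so there are two distinct tangent lines y − -1 = ±(x − -3) — this is a node (ordinary double point).
Classification: node.


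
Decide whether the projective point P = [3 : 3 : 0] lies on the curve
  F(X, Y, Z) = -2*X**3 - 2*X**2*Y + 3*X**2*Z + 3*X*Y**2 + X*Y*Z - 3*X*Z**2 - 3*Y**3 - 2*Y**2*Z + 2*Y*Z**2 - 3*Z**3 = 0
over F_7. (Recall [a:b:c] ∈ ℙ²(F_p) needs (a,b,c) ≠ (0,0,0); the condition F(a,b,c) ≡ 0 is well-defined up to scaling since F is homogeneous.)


F(3,3,0) ≡ 4 (mod 7); P is NOT on the curve.

Evaluate F(3, 3, 0) term-by-term (mod 7).
  -2*X**3 ↦ -2·27·1·1 = -54
  -2*X**2*Y ↦ -2·9·3·1 = -54
  3*X**2*Z ↦ 3·9·1·0 = 0
  3*X*Y**2 ↦ 3·3·9·1 = 81
  X*Y*Z ↦ 1·3·3·0 = 0
  -3*X*Z**2 ↦ -3·3·1·0 = 0
  -3*Y**3 ↦ -3·1·27·1 = -81
  -2*Y**2*Z ↦ -2·1·9·0 = 0
  2*Y*Z**2 ↦ 2·1·3·0 = 0
  -3*Z**3 ↦ -3·1·1·0 = 0
Sum: F(3, 3, 0) = (-54) + (-54) + (0) + (81) + (0) + (0) + (-81) + (0) + (0) + (0) = -108.
Reducing mod 7: -108 ≡ 4 (mod 7).
Since F(a, b, c) ≡ 4 ≠ 0 (mod 7), P does NOT lie on the curve.


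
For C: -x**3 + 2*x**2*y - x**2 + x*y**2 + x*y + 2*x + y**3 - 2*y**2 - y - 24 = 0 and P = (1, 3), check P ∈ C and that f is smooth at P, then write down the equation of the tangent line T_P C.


Tangent line at P: 21*x + 23*y - 90 = 0.

Step 1: f(1, 3) = 0, so P lies on C.
Step 2: partial derivatives
  f_x(x, y) = -3*x**2 + 4*x*y - 2*x + y**2 + y + 2, f_y(x, y) = 2*x**2 + 2*x*y + x + 3*y**2 - 4*y - 1.
  f_x(P) = 21, f_y(P) = 23 (gradient nonzero, so P is smooth).
Step 3: tangent line at P: 21·(x − 1) + 23·(y − 3) = 0.
Expanding: 21*x + 23*y - 90 = 0.


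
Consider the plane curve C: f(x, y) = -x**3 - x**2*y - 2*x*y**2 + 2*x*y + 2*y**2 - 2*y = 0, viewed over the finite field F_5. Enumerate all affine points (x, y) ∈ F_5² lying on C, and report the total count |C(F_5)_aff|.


Affine F_5-points: {(0, 0), (0, 1), (1, 4), (2, 2), (4, 1), (4, 4)}; count = 6.

For each of the 25 pairs (x, y) ∈ F_5², evaluate f(x, y) mod 5. Record the zeros.
  x = 0: [0↦0, 1↦0, 2↦4, 3↦2, 4↦4]  zeros at y ∈ {0, 1}
  x = 1: [0↦4, 1↦3, 2↦2, 3↦1, 4↦0]  zeros at y ∈ {4}
  x = 2: [0↦2, 1↦3, 2↦0, 3↦3, 4↦2]  zeros at y ∈ {2}
  x = 3: [0↦3, 1↦4, 2↦2, 3↦2, 4↦4]  zeros at y ∈ ∅
  x = 4: [0↦1, 1↦0, 2↦2, 3↦2, 4↦0]  zeros at y ∈ {1, 4}
Collecting zeros: affine points = {(0, 0), (0, 1), (1, 4), (2, 2), (4, 1), (4, 4)}.
Total count |C(F_5)_aff| = 6.


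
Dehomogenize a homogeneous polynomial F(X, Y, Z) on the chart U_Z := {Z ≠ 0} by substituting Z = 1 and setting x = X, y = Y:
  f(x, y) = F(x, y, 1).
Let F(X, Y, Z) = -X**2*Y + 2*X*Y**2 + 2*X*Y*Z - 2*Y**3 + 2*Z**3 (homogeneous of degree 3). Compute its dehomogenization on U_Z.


f(x, y) = -x**2*y + 2*x*y**2 + 2*x*y - 2*y**3 + 2

On U_Z we set Z = 1. Each monomial c·X^i·Y^j·Z^k in F becomes c·x^i·y^j·1^k = c·x^i·y^j.
Substituting Z = 1: F(X, Y, 1) = -x**2*y + 2*x*y**2 + 2*x*y - 2*y**3 + 2.
Note: deg(f) ≤ deg(F) = 3; strict inequality happens when F is divisible by Z (lost terms).


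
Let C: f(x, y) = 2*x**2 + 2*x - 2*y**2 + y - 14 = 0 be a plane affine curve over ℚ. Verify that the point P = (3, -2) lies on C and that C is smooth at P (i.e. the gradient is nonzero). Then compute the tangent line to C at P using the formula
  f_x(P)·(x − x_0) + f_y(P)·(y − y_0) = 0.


Tangent line at P: 14*x + 9*y - 24 = 0.

Step 1: f(3, -2) = 0, so P lies on C.
Step 2: partial derivatives
  f_x(x, y) = 4*x + 2, f_y(x, y) = 1 - 4*y.
  f_x(P) = 14, f_y(P) = 9 (gradient nonzero, so P is smooth).
Step 3: tangent line at P: 14·(x − 3) + 9·(y − -2) = 0.
Expanding: 14*x + 9*y - 24 = 0.


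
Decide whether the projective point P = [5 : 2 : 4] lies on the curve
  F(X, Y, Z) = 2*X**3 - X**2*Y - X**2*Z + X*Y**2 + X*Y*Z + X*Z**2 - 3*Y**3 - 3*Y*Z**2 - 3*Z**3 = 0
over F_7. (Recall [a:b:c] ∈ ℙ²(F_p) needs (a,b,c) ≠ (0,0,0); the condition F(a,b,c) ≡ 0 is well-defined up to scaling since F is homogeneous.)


F(5,2,4) ≡ 5 (mod 7); P is NOT on the curve.

Evaluate F(5, 2, 4) term-by-term (mod 7).
  2*X**3 ↦ 2·125·1·1 = 250
  -X**2*Y ↦ -1·25·2·1 = -50
  -X**2*Z ↦ -1·25·1·4 = -100
  X*Y**2 ↦ 1·5·4·1 = 20
  X*Y*Z ↦ 1·5·2·4 = 40
  X*Z**2 ↦ 1·5·1·16 = 80
  -3*Y**3 ↦ -3·1·8·1 = -24
  -3*Y*Z**2 ↦ -3·1·2·16 = -96
  -3*Z**3 ↦ -3·1·1·64 = -192
Sum: F(5, 2, 4) = (250) + (-50) + (-100) + (20) + (40) + (80) + (-24) + (-96) + (-192) = -72.
Reducing mod 7: -72 ≡ 5 (mod 7).
Since F(a, b, c) ≡ 5 ≠ 0 (mod 7), P does NOT lie on the curve.


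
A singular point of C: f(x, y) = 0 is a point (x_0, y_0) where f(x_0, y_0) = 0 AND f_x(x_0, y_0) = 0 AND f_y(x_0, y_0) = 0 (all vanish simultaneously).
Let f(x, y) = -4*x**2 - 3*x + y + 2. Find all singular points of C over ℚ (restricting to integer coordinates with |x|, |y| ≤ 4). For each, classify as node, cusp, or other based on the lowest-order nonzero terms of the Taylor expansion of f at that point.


No singular points in the scanned grid; C is smooth there.

Compute partial derivatives:
  f_x = -8*x - 3.
  f_y = 1.
f_y = 1 is a nonzero constant, so f_y never vanishes: no point (x, y) can satisfy f = f_x = f_y = 0. In particular no (x, y) ∈ {−4, ..., 4}² is singular; the curve is smooth.


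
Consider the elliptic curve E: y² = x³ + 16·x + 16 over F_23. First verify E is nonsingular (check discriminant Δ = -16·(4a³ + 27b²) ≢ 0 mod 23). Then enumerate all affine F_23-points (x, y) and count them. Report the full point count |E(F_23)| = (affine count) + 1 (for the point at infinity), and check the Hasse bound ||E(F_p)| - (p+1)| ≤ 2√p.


Affine points = {(0, 4), (0, 19), (4, 11), (4, 12), (6, 11), (6, 12), (8, 9), (8, 14), (10, 7), (10, 16), (12, 2), (12, 21), (13, 11), (13, 12), (17, 7), (17, 16), (18, 8), (18, 15), (19, 7), (19, 16)}; affine count = 20; |E(F_23)| = 21.

Discriminant check: Δ ∝ 4a³ + 27b² = 4·16³ + 27·16² = 4·4096 + 27·256 ≡ 20 (mod 23). Nonzero ⇒ E is nonsingular.
For each x ∈ F_23, compute rhs = x³ + 16·x + 16 mod 23, then count y ∈ F_23 with y² ≡ rhs.
  x = 0: rhs = 16, matching y values: 4, 19 (2 points).
  x = 1: rhs = 10, matching y values: none (0 points).
  x = 2: rhs = 10, matching y values: none (0 points).
  x = 3: rhs = 22, matching y values: none (0 points).
  x = 4: rhs = 6, matching y values: 11, 12 (2 points).
  x = 5: rhs = 14, matching y values: none (0 points).
  x = 6: rhs = 6, matching y values: 11, 12 (2 points).
  x = 7: rhs = 11, matching y values: none (0 points).
  x = 8: rhs = 12, matching y values: 9, 14 (2 points).
  x = 9: rhs = 15, matching y values: none (0 points).
  x = 10: rhs = 3, matching y values: 7, 16 (2 points).
  x = 11: rhs = 5, matching y values: none (0 points).
  x = 12: rhs = 4, matching y values: 2, 21 (2 points).
  x = 13: rhs = 6, matching y values: 11, 12 (2 points).
  x = 14: rhs = 17, matching y values: none (0 points).
  x = 15: rhs = 20, matching y values: none (0 points).
  x = 16: rhs = 21, matching y values: none (0 points).
  x = 17: rhs = 3, matching y values: 7, 16 (2 points).
  x = 18: rhs = 18, matching y values: 8, 15 (2 points).
  x = 19: rhs = 3, matching y values: 7, 16 (2 points).
  x = 20: rhs = 10, matching y values: none (0 points).
  x = 21: rhs = 22, matching y values: none (0 points).
  x = 22: rhs = 22, matching y values: none (0 points).
Total affine count: 20.
Full point count |E(F_23)| = 20 + 1 = 21.
Hasse bound: |21 − (23+1)| = |-3| = 3 ≤ 2√23 ≈ 9.5917 ✓.


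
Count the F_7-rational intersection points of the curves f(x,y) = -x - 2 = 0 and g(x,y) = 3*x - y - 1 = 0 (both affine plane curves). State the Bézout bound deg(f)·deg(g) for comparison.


Common zeros: {(5, 0)}; count = 1; Bézout bound = 1.

deg(f) = 1, deg(g) = 1, so Bézout bound = 1.
Scan x ∈ F_7. For each x, list the y ∈ F_7 with f(x, y) ≡ 0 and those with g(x, y) ≡ 0 (mod 7); the common zeros in that column are the intersection.
  x = 0: f ≡ 0 at y ∈ ∅; g ≡ 0 at y ∈ {6}; common: ∅.
  x = 1: f ≡ 0 at y ∈ ∅; g ≡ 0 at y ∈ {2}; common: ∅.
  x = 2: f ≡ 0 at y ∈ ∅; g ≡ 0 at y ∈ {5}; common: ∅.
  x = 3: f ≡ 0 at y ∈ ∅; g ≡ 0 at y ∈ {1}; common: ∅.
  x = 4: f ≡ 0 at y ∈ ∅; g ≡ 0 at y ∈ {4}; common: ∅.
  x = 5: f ≡ 0 at y ∈ {0, 1, 2, 3, 4, 5, 6}; g ≡ 0 at y ∈ {0}; common: {0}.
  x = 6: f ≡ 0 at y ∈ ∅; g ≡ 0 at y ∈ {3}; common: ∅.
Collecting: common zeros = {(5, 0)}, so the count is 1.
Comparison with the Bézout bound: 1 ≤ 1 = deg(f)·deg(g), as expected for curves with no common component (the bound is attained).


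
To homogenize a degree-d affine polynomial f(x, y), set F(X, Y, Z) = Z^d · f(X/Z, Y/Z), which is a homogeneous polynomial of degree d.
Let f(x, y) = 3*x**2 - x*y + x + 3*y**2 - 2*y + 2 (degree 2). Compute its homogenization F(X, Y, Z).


F(X, Y, Z) = 3*X**2 - X*Y + X*Z + 3*Y**2 - 2*Y*Z + 2*Z**2

deg(f) = 2.
Substitute x = X/Z, y = Y/Z into f, then multiply by Z^2.
  monomial 3·x^2·y^0 ↦ 3·X^2·Y^0·Z^0.
  monomial -1·x^1·y^1 ↦ -1·X^1·Y^1·Z^0.
  monomial 1·x^1·y^0 ↦ 1·X^1·Y^0·Z^1.
  monomial 3·x^0·y^2 ↦ 3·X^0·Y^2·Z^0.
  monomial -2·x^0·y^1 ↦ -2·X^0·Y^1·Z^1.
  monomial 2·x^0·y^0 ↦ 2·X^0·Y^0·Z^2.
Collecting: F(X, Y, Z) = 3*X**2 - X*Y + X*Z + 3*Y**2 - 2*Y*Z + 2*Z**2.


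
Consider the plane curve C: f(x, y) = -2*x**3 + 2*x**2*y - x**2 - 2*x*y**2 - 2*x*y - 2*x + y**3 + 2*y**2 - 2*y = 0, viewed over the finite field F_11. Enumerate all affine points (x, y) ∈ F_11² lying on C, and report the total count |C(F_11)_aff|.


Affine F_11-points: {(0, 0), (0, 4), (0, 5), (1, 5), (2, 6), (2, 9), (6, 2), (7, 6), (9, 1), (9, 5), (9, 10)}; count = 11.

For each of the 121 pairs (x, y) ∈ F_11², evaluate f(x, y) mod 11. Record the zeros.
  x = 0: [0↦0, 1↦1, 2↦1, 3↦6, 4↦0, 5↦0, 6↦1, 7↦9, 8↦8, 9↦4, 10↦3]  zeros at y ∈ {0, 4, 5}
  x = 1: [0↦6, 1↦5, 2↦10, 3↦5, 4↦7, 5↦0, 6↦1, 7↦5, 8↦7, 9↦2, 10↦7]  zeros at y ∈ {5}
  x = 2: [0↦9, 1↦10, 2↦2, 3↦2, 4↦5, 5↦6, 6↦0, 7↦4, 8↦2, 9↦0, 10↦4]  zeros at y ∈ {6, 9}
  x = 3: [0↦8, 1↦4, 2↦9, 3↦7, 4↦4, 5↦6, 6↦8, 7↦5, 8↦3, 9↦8, 10↦4]  zeros at y ∈ ∅
  x = 4: [0↦2, 1↦8, 2↦8, 3↦8, 4↦3, 5↦10, 6↦2, 7↦7, 8↦9, 9↦3, 10↦6]  zeros at y ∈ ∅
  x = 5: [0↦1, 1↦10, 2↦9, 3↦4, 4↦1, 5↦6, 6↦3, 7↦9, 8↦8, 9↦6, 10↦9]  zeros at y ∈ ∅
  x = 6: [0↦4, 1↦9, 2↦0, 3↦5, 4↦8, 5↦4, 6↦10, 7↦10, 8↦10, 9↦5, 10↦1]  zeros at y ∈ {2}
  x = 7: [0↦10, 1↦4, 2↦2, 3↦10, 4↦1, 5↦3, 6↦0, 7↦9, 8↦3, 9↦10, 10↦3]  zeros at y ∈ {6}
  x = 8: [0↦7, 1↦5, 2↦3, 3↦7, 4↦1, 5↦2, 6↦5, 7↦5, 8↦8, 9↦9, 10↦3]  zeros at y ∈ ∅
  x = 9: [0↦5, 1↦0, 2↦2, 3↦6, 4↦7, 5↦0, 6↦2, 7↦8, 8↦2, 9↦1, 10↦0]  zeros at y ∈ {1, 5, 10}
  x = 10: [0↦3, 1↦10, 2↦9, 3↦6, 4↦7, 5↦7, 6↦1, 7↦6, 8↦6, 9↦7, 10↦4]  zeros at y ∈ ∅
Collecting zeros: affine points = {(0, 0), (0, 4), (0, 5), (1, 5), (2, 6), (2, 9), (6, 2), (7, 6), (9, 1), (9, 5), (9, 10)}.
Total count |C(F_11)_aff| = 11.


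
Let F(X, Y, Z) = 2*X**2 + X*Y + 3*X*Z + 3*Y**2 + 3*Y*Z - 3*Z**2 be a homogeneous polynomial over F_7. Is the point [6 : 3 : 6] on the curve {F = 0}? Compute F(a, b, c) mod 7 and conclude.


F(6,3,6) ≡ 3 (mod 7); P is NOT on the curve.

Evaluate F(6, 3, 6) term-by-term (mod 7).
  2*X**2 ↦ 2·36·1·1 = 72
  X*Y ↦ 1·6·3·1 = 18
  3*X*Z ↦ 3·6·1·6 = 108
  3*Y**2 ↦ 3·1·9·1 = 27
  3*Y*Z ↦ 3·1·3·6 = 54
  -3*Z**2 ↦ -3·1·1·36 = -108
Sum: F(6, 3, 6) = (72) + (18) + (108) + (27) + (54) + (-108) = 171.
Reducing mod 7: 171 ≡ 3 (mod 7).
Since F(a, b, c) ≡ 3 ≠ 0 (mod 7), P does NOT lie on the curve.


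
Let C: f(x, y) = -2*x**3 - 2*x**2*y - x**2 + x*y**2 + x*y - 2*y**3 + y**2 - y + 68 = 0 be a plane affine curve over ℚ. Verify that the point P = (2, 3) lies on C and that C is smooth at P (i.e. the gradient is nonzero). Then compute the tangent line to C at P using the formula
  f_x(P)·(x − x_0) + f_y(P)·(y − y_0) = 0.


Tangent line at P: -40*x - 43*y + 209 = 0.

Step 1: f(2, 3) = 0, so P lies on C.
Step 2: partial derivatives
  f_x(x, y) = -6*x**2 - 4*x*y - 2*x + y**2 + y, f_y(x, y) = -2*x**2 + 2*x*y + x - 6*y**2 + 2*y - 1.
  f_x(P) = -40, f_y(P) = -43 (gradient nonzero, so P is smooth).
Step 3: tangent line at P: -40·(x − 2) + -43·(y − 3) = 0.
Expanding: -40*x - 43*y + 209 = 0.


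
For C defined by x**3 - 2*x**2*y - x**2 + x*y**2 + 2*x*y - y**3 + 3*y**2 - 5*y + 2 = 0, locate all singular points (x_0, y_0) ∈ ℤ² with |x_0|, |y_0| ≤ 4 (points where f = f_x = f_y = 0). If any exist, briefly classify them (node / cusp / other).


Singular points: {(1, 1)}; classification: cusp.

Compute partial derivatives:
  f_x = 3*x**2 - 4*x*y - 2*x + y**2 + 2*y.
  f_y = -2*x**2 + 2*x*y + 2*x - 3*y**2 + 6*y - 5.
Scan x_0 ∈ {−4, ..., 4}. For each x_0, f_y(x_0, y) is a polynomial in y; find its integer roots y ∈ {−4, ..., 4}, then test f_x and f at those candidates.
  x = -4: f_y(-4, y) = -3*y**2 - 2*y - 45; no integer root y with |y| ≤ 4.
  x = -3: f_y(-3, y) = -3*y**2 - 29; no integer root y with |y| ≤ 4.
  x = -2: f_y(-2, y) = -3*y**2 + 2*y - 17; no integer root y with |y| ≤ 4.
  x = -1: f_y(-1, y) = -3*y**2 + 4*y - 9; no integer root y with |y| ≤ 4.
  x = 0: f_y(0, y) = -3*y**2 + 6*y - 5; no integer root y with |y| ≤ 4.
  x = 1: f_y(1, y) = -3*y**2 + 8*y - 5; vanishes at y ∈ {1}. (1, 1): f_x = 0, f = 0 — SINGULAR.
  x = 2: f_y(2, y) = -3*y**2 + 10*y - 9; no integer root y with |y| ≤ 4.
  x = 3: f_y(3, y) = -3*y**2 + 12*y - 17; no integer root y with |y| ≤ 4.
  x = 4: f_y(4, y) = -3*y**2 + 14*y - 29; no integer root y with |y| ≤ 4.
Only singular point on the grid: (1, 1).
Classify: substitute x = 1 + u, y = 1 + v and expand: f = u**3 - 2*u**2*v + u*v**2 - v**3 + v**2.
No constant or linear terms (consistent with a singular point). Quadratic part: v**2. Cubic part: u**3 - 2*u**2*v + u*v**2 - v**3.
The quadratic part v**2 is a perfect square, so there is a single (double) tangent line v = 0, i.e. y = 1. Restricting the cubic part to that line (v = 0) leaves u**3 ≠ 0, so f is not divisible by v and the branch is v² ≈ -u**3 to lowest order — this is a cusp.
Classification: cusp.


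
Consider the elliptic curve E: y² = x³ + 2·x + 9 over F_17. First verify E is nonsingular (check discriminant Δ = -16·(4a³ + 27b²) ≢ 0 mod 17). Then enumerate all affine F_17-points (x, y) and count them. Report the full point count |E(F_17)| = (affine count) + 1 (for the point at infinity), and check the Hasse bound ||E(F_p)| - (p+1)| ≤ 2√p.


Affine points = {(0, 3), (0, 14), (2, 2), (2, 15), (3, 5), (3, 12), (4, 8), (4, 9), (5, 5), (5, 12), (6, 4), (6, 13), (7, 3), (7, 14), (9, 5), (9, 12), (10, 3), (10, 14), (11, 6), (11, 11)}; affine count = 20; |E(F_17)| = 21.

Discriminant check: Δ ∝ 4a³ + 27b² = 4·2³ + 27·9² = 4·8 + 27·81 ≡ 9 (mod 17). Nonzero ⇒ E is nonsingular.
For each x ∈ F_17, compute rhs = x³ + 2·x + 9 mod 17, then count y ∈ F_17 with y² ≡ rhs.
  x = 0: rhs = 9, matching y values: 3, 14 (2 points).
  x = 1: rhs = 12, matching y values: none (0 points).
  x = 2: rhs = 4, matching y values: 2, 15 (2 points).
  x = 3: rhs = 8, matching y values: 5, 12 (2 points).
  x = 4: rhs = 13, matching y values: 8, 9 (2 points).
  x = 5: rhs = 8, matching y values: 5, 12 (2 points).
  x = 6: rhs = 16, matching y values: 4, 13 (2 points).
  x = 7: rhs = 9, matching y values: 3, 14 (2 points).
  x = 8: rhs = 10, matching y values: none (0 points).
  x = 9: rhs = 8, matching y values: 5, 12 (2 points).
  x = 10: rhs = 9, matching y values: 3, 14 (2 points).
  x = 11: rhs = 2, matching y values: 6, 11 (2 points).
  x = 12: rhs = 10, matching y values: none (0 points).
  x = 13: rhs = 5, matching y values: none (0 points).
  x = 14: rhs = 10, matching y values: none (0 points).
  x = 15: rhs = 14, matching y values: none (0 points).
  x = 16: rhs = 6, matching y values: none (0 points).
Total affine count: 20.
Full point count |E(F_17)| = 20 + 1 = 21.
Hasse bound: |21 − (17+1)| = |3| = 3 ≤ 2√17 ≈ 8.2462 ✓.
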